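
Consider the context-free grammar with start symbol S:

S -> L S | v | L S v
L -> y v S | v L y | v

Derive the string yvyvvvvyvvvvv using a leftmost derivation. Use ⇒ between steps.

S ⇒ LSv ⇒ yvSSv ⇒ yvLSSv ⇒ yvyvSSSv ⇒ yvyvLSSSv ⇒ yvyvvSSSv ⇒ yvyvvLSvSSv ⇒ yvyvvvLySvSSv ⇒ yvyvvvvySvSSv ⇒ yvyvvvvyvvSSv ⇒ yvyvvvvyvvvSv ⇒ yvyvvvvyvvvvv

S ⇒ LSv   [S -> L S v]
LSv ⇒ yvSSv   [L -> y v S]
yvSSv ⇒ yvLSSv   [S -> L S]
yvLSSv ⇒ yvyvSSSv   [L -> y v S]
yvyvSSSv ⇒ yvyvLSSSv   [S -> L S]
yvyvLSSSv ⇒ yvyvvSSSv   [L -> v]
yvyvvSSSv ⇒ yvyvvLSvSSv   [S -> L S v]
yvyvvLSvSSv ⇒ yvyvvvLySvSSv   [L -> v L y]
yvyvvvLySvSSv ⇒ yvyvvvvySvSSv   [L -> v]
yvyvvvvySvSSv ⇒ yvyvvvvyvvSSv   [S -> v]
yvyvvvvyvvSSv ⇒ yvyvvvvyvvvSv   [S -> v]
yvyvvvvyvvvSv ⇒ yvyvvvvyvvvvv   [S -> v]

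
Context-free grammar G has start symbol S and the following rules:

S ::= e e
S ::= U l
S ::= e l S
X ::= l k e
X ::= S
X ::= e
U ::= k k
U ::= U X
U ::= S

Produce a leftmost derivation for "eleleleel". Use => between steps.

S => elS   [S ::= e l S]
elS => elelS   [S ::= e l S]
elelS => elelUl   [S ::= U l]
elelUl => elelSl   [U ::= S]
elelSl => elelelSl   [S ::= e l S]
elelelSl => eleleleel   [S ::= e e]

S=>elS=>elelS=>elelUl=>elelSl=>elelelSl=>eleleleel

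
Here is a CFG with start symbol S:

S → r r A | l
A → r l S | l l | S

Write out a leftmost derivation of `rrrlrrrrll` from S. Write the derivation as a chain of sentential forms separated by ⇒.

S⇒rrA⇒rrrlS⇒rrrlrrA⇒rrrlrrS⇒rrrlrrrrA⇒rrrlrrrrll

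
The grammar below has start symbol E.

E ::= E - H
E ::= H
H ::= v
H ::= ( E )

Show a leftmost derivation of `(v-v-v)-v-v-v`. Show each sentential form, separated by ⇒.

E⇒E-H⇒E-H-H⇒E-H-H-H⇒H-H-H-H⇒(E)-H-H-H⇒(E-H)-H-H-H⇒(E-H-H)-H-H-H⇒(H-H-H)-H-H-H⇒(v-H-H)-H-H-H⇒(v-v-H)-H-H-H⇒(v-v-v)-H-H-H⇒(v-v-v)-v-H-H⇒(v-v-v)-v-v-H⇒(v-v-v)-v-v-v

E ⇒ E-H   [E ::= E - H]
E-H ⇒ E-H-H   [E ::= E - H]
E-H-H ⇒ E-H-H-H   [E ::= E - H]
E-H-H-H ⇒ H-H-H-H   [E ::= H]
H-H-H-H ⇒ (E)-H-H-H   [H ::= ( E )]
(E)-H-H-H ⇒ (E-H)-H-H-H   [E ::= E - H]
(E-H)-H-H-H ⇒ (E-H-H)-H-H-H   [E ::= E - H]
(E-H-H)-H-H-H ⇒ (H-H-H)-H-H-H   [E ::= H]
(H-H-H)-H-H-H ⇒ (v-H-H)-H-H-H   [H ::= v]
(v-H-H)-H-H-H ⇒ (v-v-H)-H-H-H   [H ::= v]
(v-v-H)-H-H-H ⇒ (v-v-v)-H-H-H   [H ::= v]
(v-v-v)-H-H-H ⇒ (v-v-v)-v-H-H   [H ::= v]
(v-v-v)-v-H-H ⇒ (v-v-v)-v-v-H   [H ::= v]
(v-v-v)-v-v-H ⇒ (v-v-v)-v-v-v   [H ::= v]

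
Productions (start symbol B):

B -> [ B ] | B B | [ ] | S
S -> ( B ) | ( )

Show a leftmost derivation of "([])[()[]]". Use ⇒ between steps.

B ⇒ BB   [B -> B B]
BB ⇒ SB   [B -> S]
SB ⇒ (B)B   [S -> ( B )]
(B)B ⇒ ([])B   [B -> [ ]]
([])B ⇒ ([])[B]   [B -> [ B ]]
([])[B] ⇒ ([])[BB]   [B -> B B]
([])[BB] ⇒ ([])[SB]   [B -> S]
([])[SB] ⇒ ([])[()B]   [S -> ( )]
([])[()B] ⇒ ([])[()[]]   [B -> [ ]]

B⇒BB⇒SB⇒(B)B⇒([])B⇒([])[B]⇒([])[BB]⇒([])[SB]⇒([])[()B]⇒([])[()[]]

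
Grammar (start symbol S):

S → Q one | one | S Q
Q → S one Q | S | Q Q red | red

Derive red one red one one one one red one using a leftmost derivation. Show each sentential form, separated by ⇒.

S ⇒ Q one ⇒ S one Q one ⇒ S Q one Q one ⇒ Q one Q one Q one ⇒ red one Q one Q one ⇒ red one red one Q one ⇒ red one red one S one Q one ⇒ red one red one one one Q one ⇒ red one red one one one S one ⇒ red one red one one one S Q one ⇒ red one red one one one one Q one ⇒ red one red one one one one red one

S ⇒ Q one   [S → Q one]
Q one ⇒ S one Q one   [Q → S one Q]
S one Q one ⇒ S Q one Q one   [S → S Q]
S Q one Q one ⇒ Q one Q one Q one   [S → Q one]
Q one Q one Q one ⇒ red one Q one Q one   [Q → red]
red one Q one Q one ⇒ red one red one Q one   [Q → red]
red one red one Q one ⇒ red one red one S one Q one   [Q → S one Q]
red one red one S one Q one ⇒ red one red one one one Q one   [S → one]
red one red one one one Q one ⇒ red one red one one one S one   [Q → S]
red one red one one one S one ⇒ red one red one one one S Q one   [S → S Q]
red one red one one one S Q one ⇒ red one red one one one one Q one   [S → one]
red one red one one one one Q one ⇒ red one red one one one one red one   [Q → red]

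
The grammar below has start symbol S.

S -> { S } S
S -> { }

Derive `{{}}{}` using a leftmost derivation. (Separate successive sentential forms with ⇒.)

S⇒{S}S⇒{{}}S⇒{{}}{}

S ⇒ {S}S   [S -> { S } S]
{S}S ⇒ {{}}S   [S -> { }]
{{}}S ⇒ {{}}{}   [S -> { }]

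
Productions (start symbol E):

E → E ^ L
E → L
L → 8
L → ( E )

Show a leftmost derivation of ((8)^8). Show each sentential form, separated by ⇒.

E⇒L⇒(E)⇒(E^L)⇒(L^L)⇒((E)^L)⇒((L)^L)⇒((8)^L)⇒((8)^8)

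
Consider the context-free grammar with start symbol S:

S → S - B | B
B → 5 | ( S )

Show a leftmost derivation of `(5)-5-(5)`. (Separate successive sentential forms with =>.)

S => S-B => S-B-B => B-B-B => (S)-B-B => (B)-B-B => (5)-B-B => (5)-5-B => (5)-5-(S) => (5)-5-(B) => (5)-5-(5)

S => S-B   [S → S - B]
S-B => S-B-B   [S → S - B]
S-B-B => B-B-B   [S → B]
B-B-B => (S)-B-B   [B → ( S )]
(S)-B-B => (B)-B-B   [S → B]
(B)-B-B => (5)-B-B   [B → 5]
(5)-B-B => (5)-5-B   [B → 5]
(5)-5-B => (5)-5-(S)   [B → ( S )]
(5)-5-(S) => (5)-5-(B)   [S → B]
(5)-5-(B) => (5)-5-(5)   [B → 5]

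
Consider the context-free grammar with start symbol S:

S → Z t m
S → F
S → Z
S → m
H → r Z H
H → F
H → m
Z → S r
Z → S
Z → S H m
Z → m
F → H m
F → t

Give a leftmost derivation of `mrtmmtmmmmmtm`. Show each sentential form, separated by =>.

S => Ztm   [S → Z t m]
Ztm => SHmtm   [Z → S H m]
SHmtm => mHmtm   [S → m]
mHmtm => mrZHmtm   [H → r Z H]
mrZHmtm => mrSHmHmtm   [Z → S H m]
mrSHmHmtm => mrZtmHmHmtm   [S → Z t m]
mrZtmHmHmtm => mrSHmtmHmHmtm   [Z → S H m]
mrSHmtmHmHmtm => mrFHmtmHmHmtm   [S → F]
mrFHmtmHmHmtm => mrtHmtmHmHmtm   [F → t]
mrtHmtmHmHmtm => mrtmmtmHmHmtm   [H → m]
mrtmmtmHmHmtm => mrtmmtmmmHmtm   [H → m]
mrtmmtmmmHmtm => mrtmmtmmmmmtm   [H → m]

S => Ztm => SHmtm => mHmtm => mrZHmtm => mrSHmHmtm => mrZtmHmHmtm => mrSHmtmHmHmtm => mrFHmtmHmHmtm => mrtHmtmHmHmtm => mrtmmtmHmHmtm => mrtmmtmmmHmtm => mrtmmtmmmmmtm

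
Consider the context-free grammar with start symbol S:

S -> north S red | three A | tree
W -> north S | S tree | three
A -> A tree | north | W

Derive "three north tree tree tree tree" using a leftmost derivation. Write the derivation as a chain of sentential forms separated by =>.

S => three A   [S -> three A]
three A => three A tree   [A -> A tree]
three A tree => three A tree tree   [A -> A tree]
three A tree tree => three A tree tree tree   [A -> A tree]
three A tree tree tree => three A tree tree tree tree   [A -> A tree]
three A tree tree tree tree => three north tree tree tree tree   [A -> north]

S => three A => three A tree => three A tree tree => three A tree tree tree => three A tree tree tree tree => three north tree tree tree tree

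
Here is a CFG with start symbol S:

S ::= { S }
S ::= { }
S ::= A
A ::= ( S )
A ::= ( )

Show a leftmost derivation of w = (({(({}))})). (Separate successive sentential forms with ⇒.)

S ⇒ A   [S ::= A]
A ⇒ (S)   [A ::= ( S )]
(S) ⇒ (A)   [S ::= A]
(A) ⇒ ((S))   [A ::= ( S )]
((S)) ⇒ (({S}))   [S ::= { S }]
(({S})) ⇒ (({A}))   [S ::= A]
(({A})) ⇒ (({(S)}))   [A ::= ( S )]
(({(S)})) ⇒ (({(A)}))   [S ::= A]
(({(A)})) ⇒ (({((S))}))   [A ::= ( S )]
(({((S))})) ⇒ (({(({}))}))   [S ::= { }]

S⇒A⇒(S)⇒(A)⇒((S))⇒(({S}))⇒(({A}))⇒(({(S)}))⇒(({(A)}))⇒(({((S))}))⇒(({(({}))}))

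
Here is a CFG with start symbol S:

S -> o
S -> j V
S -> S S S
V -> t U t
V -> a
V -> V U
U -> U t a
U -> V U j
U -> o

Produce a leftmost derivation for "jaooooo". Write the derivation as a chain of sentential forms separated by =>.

S => SSS => SSSSS => jVSSSS => jVUSSSS => jaUSSSS => jaoSSSS => jaooSSS => jaoooSS => jaooooS => jaooooo

S => SSS   [S -> S S S]
SSS => SSSSS   [S -> S S S]
SSSSS => jVSSSS   [S -> j V]
jVSSSS => jVUSSSS   [V -> V U]
jVUSSSS => jaUSSSS   [V -> a]
jaUSSSS => jaoSSSS   [U -> o]
jaoSSSS => jaooSSS   [S -> o]
jaooSSS => jaoooSS   [S -> o]
jaoooSS => jaooooS   [S -> o]
jaooooS => jaooooo   [S -> o]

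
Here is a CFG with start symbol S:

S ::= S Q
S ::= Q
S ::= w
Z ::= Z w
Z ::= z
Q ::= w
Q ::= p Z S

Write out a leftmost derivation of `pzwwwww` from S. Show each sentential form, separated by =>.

S => SQ   [S ::= S Q]
SQ => QQ   [S ::= Q]
QQ => pZSQ   [Q ::= p Z S]
pZSQ => pZwSQ   [Z ::= Z w]
pZwSQ => pZwwSQ   [Z ::= Z w]
pZwwSQ => pZwwwSQ   [Z ::= Z w]
pZwwwSQ => pzwwwSQ   [Z ::= z]
pzwwwSQ => pzwwwQQ   [S ::= Q]
pzwwwQQ => pzwwwwQ   [Q ::= w]
pzwwwwQ => pzwwwww   [Q ::= w]

S=>SQ=>QQ=>pZSQ=>pZwSQ=>pZwwSQ=>pZwwwSQ=>pzwwwSQ=>pzwwwQQ=>pzwwwwQ=>pzwwwww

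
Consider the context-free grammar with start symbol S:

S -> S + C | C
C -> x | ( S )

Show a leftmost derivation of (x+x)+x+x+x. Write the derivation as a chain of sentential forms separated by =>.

S => S+C => S+C+C => S+C+C+C => C+C+C+C => (S)+C+C+C => (S+C)+C+C+C => (C+C)+C+C+C => (x+C)+C+C+C => (x+x)+C+C+C => (x+x)+x+C+C => (x+x)+x+x+C => (x+x)+x+x+x

S => S+C   [S -> S + C]
S+C => S+C+C   [S -> S + C]
S+C+C => S+C+C+C   [S -> S + C]
S+C+C+C => C+C+C+C   [S -> C]
C+C+C+C => (S)+C+C+C   [C -> ( S )]
(S)+C+C+C => (S+C)+C+C+C   [S -> S + C]
(S+C)+C+C+C => (C+C)+C+C+C   [S -> C]
(C+C)+C+C+C => (x+C)+C+C+C   [C -> x]
(x+C)+C+C+C => (x+x)+C+C+C   [C -> x]
(x+x)+C+C+C => (x+x)+x+C+C   [C -> x]
(x+x)+x+C+C => (x+x)+x+x+C   [C -> x]
(x+x)+x+x+C => (x+x)+x+x+x   [C -> x]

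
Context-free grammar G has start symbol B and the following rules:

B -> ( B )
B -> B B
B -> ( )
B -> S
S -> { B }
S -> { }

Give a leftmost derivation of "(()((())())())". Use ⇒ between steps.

B⇒(B)⇒(BB)⇒(BBB)⇒(()BB)⇒(()(B)B)⇒(()(BB)B)⇒(()((B)B)B)⇒(()((())B)B)⇒(()((())())B)⇒(()((())())())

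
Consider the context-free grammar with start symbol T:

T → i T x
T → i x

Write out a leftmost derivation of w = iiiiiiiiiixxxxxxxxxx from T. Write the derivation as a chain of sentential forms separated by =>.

T => iTx   [T → i T x]
iTx => iiTxx   [T → i T x]
iiTxx => iiiTxxx   [T → i T x]
iiiTxxx => iiiiTxxxx   [T → i T x]
iiiiTxxxx => iiiiiTxxxxx   [T → i T x]
iiiiiTxxxxx => iiiiiiTxxxxxx   [T → i T x]
iiiiiiTxxxxxx => iiiiiiiTxxxxxxx   [T → i T x]
iiiiiiiTxxxxxxx => iiiiiiiiTxxxxxxxx   [T → i T x]
iiiiiiiiTxxxxxxxx => iiiiiiiiiTxxxxxxxxx   [T → i T x]
iiiiiiiiiTxxxxxxxxx => iiiiiiiiiixxxxxxxxxx   [T → i x]

T => iTx => iiTxx => iiiTxxx => iiiiTxxxx => iiiiiTxxxxx => iiiiiiTxxxxxx => iiiiiiiTxxxxxxx => iiiiiiiiTxxxxxxxx => iiiiiiiiiTxxxxxxxxx => iiiiiiiiiixxxxxxxxxx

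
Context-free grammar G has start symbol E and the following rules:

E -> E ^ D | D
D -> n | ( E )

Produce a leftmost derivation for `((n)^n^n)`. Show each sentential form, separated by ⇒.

E ⇒ D ⇒ (E) ⇒ (E^D) ⇒ (E^D^D) ⇒ (D^D^D) ⇒ ((E)^D^D) ⇒ ((D)^D^D) ⇒ ((n)^D^D) ⇒ ((n)^n^D) ⇒ ((n)^n^n)

E ⇒ D   [E -> D]
D ⇒ (E)   [D -> ( E )]
(E) ⇒ (E^D)   [E -> E ^ D]
(E^D) ⇒ (E^D^D)   [E -> E ^ D]
(E^D^D) ⇒ (D^D^D)   [E -> D]
(D^D^D) ⇒ ((E)^D^D)   [D -> ( E )]
((E)^D^D) ⇒ ((D)^D^D)   [E -> D]
((D)^D^D) ⇒ ((n)^D^D)   [D -> n]
((n)^D^D) ⇒ ((n)^n^D)   [D -> n]
((n)^n^D) ⇒ ((n)^n^n)   [D -> n]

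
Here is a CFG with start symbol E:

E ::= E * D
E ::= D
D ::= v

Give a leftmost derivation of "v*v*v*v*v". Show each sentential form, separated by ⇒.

E⇒E*D⇒E*D*D⇒E*D*D*D⇒E*D*D*D*D⇒D*D*D*D*D⇒v*D*D*D*D⇒v*v*D*D*D⇒v*v*v*D*D⇒v*v*v*v*D⇒v*v*v*v*v

E ⇒ E*D   [E ::= E * D]
E*D ⇒ E*D*D   [E ::= E * D]
E*D*D ⇒ E*D*D*D   [E ::= E * D]
E*D*D*D ⇒ E*D*D*D*D   [E ::= E * D]
E*D*D*D*D ⇒ D*D*D*D*D   [E ::= D]
D*D*D*D*D ⇒ v*D*D*D*D   [D ::= v]
v*D*D*D*D ⇒ v*v*D*D*D   [D ::= v]
v*v*D*D*D ⇒ v*v*v*D*D   [D ::= v]
v*v*v*D*D ⇒ v*v*v*v*D   [D ::= v]
v*v*v*v*D ⇒ v*v*v*v*v   [D ::= v]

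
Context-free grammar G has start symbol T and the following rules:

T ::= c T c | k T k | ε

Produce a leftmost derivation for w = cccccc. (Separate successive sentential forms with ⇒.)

T⇒cTc⇒ccTcc⇒cccTccc⇒cccccc

T ⇒ cTc   [T ::= c T c]
cTc ⇒ ccTcc   [T ::= c T c]
ccTcc ⇒ cccTccc   [T ::= c T c]
cccTccc ⇒ cccccc   [T ::= ε]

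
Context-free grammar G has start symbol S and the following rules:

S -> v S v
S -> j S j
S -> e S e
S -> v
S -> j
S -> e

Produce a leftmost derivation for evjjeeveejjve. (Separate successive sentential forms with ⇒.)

S ⇒ eSe   [S -> e S e]
eSe ⇒ evSve   [S -> v S v]
evSve ⇒ evjSjve   [S -> j S j]
evjSjve ⇒ evjjSjjve   [S -> j S j]
evjjSjjve ⇒ evjjeSejjve   [S -> e S e]
evjjeSejjve ⇒ evjjeeSeejjve   [S -> e S e]
evjjeeSeejjve ⇒ evjjeeveejjve   [S -> v]

S⇒eSe⇒evSve⇒evjSjve⇒evjjSjjve⇒evjjeSejjve⇒evjjeeSeejjve⇒evjjeeveejjve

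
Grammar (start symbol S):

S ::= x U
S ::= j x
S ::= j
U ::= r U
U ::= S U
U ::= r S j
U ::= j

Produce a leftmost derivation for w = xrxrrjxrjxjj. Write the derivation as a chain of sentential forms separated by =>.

S => xU   [S ::= x U]
xU => xrSj   [U ::= r S j]
xrSj => xrxUj   [S ::= x U]
xrxUj => xrxrUj   [U ::= r U]
xrxrUj => xrxrrUj   [U ::= r U]
xrxrrUj => xrxrrSUj   [U ::= S U]
xrxrrSUj => xrxrrjxUj   [S ::= j x]
xrxrrjxUj => xrxrrjxrSjj   [U ::= r S j]
xrxrrjxrSjj => xrxrrjxrjxjj   [S ::= j x]

S => xU => xrSj => xrxUj => xrxrUj => xrxrrUj => xrxrrSUj => xrxrrjxUj => xrxrrjxrSjj => xrxrrjxrjxjj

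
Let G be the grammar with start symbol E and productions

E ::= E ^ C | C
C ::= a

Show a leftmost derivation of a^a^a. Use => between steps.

E => E^C => E^C^C => C^C^C => a^C^C => a^a^C => a^a^a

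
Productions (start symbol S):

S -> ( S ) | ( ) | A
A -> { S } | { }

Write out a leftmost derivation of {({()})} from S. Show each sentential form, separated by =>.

S => A => {S} => {(S)} => {(A)} => {({S})} => {({()})}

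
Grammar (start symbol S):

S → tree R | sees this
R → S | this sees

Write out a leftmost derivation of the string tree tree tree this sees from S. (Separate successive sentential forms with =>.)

S => tree R => tree S => tree tree R => tree tree S => tree tree tree R => tree tree tree this sees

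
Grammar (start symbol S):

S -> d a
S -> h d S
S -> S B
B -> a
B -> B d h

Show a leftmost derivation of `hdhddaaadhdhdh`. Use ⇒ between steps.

S ⇒ hdS   [S -> h d S]
hdS ⇒ hdSB   [S -> S B]
hdSB ⇒ hdSBB   [S -> S B]
hdSBB ⇒ hdhdSBB   [S -> h d S]
hdhdSBB ⇒ hdhddaBB   [S -> d a]
hdhddaBB ⇒ hdhddaaB   [B -> a]
hdhddaaB ⇒ hdhddaaBdh   [B -> B d h]
hdhddaaBdh ⇒ hdhddaaBdhdh   [B -> B d h]
hdhddaaBdhdh ⇒ hdhddaaBdhdhdh   [B -> B d h]
hdhddaaBdhdhdh ⇒ hdhddaaadhdhdh   [B -> a]

S ⇒ hdS ⇒ hdSB ⇒ hdSBB ⇒ hdhdSBB ⇒ hdhddaBB ⇒ hdhddaaB ⇒ hdhddaaBdh ⇒ hdhddaaBdhdh ⇒ hdhddaaBdhdhdh ⇒ hdhddaaadhdhdh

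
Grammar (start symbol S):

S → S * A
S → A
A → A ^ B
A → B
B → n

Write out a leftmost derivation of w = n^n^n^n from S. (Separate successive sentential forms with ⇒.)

S ⇒ A   [S → A]
A ⇒ A^B   [A → A ^ B]
A^B ⇒ A^B^B   [A → A ^ B]
A^B^B ⇒ A^B^B^B   [A → A ^ B]
A^B^B^B ⇒ B^B^B^B   [A → B]
B^B^B^B ⇒ n^B^B^B   [B → n]
n^B^B^B ⇒ n^n^B^B   [B → n]
n^n^B^B ⇒ n^n^n^B   [B → n]
n^n^n^B ⇒ n^n^n^n   [B → n]

S ⇒ A ⇒ A^B ⇒ A^B^B ⇒ A^B^B^B ⇒ B^B^B^B ⇒ n^B^B^B ⇒ n^n^B^B ⇒ n^n^n^B ⇒ n^n^n^n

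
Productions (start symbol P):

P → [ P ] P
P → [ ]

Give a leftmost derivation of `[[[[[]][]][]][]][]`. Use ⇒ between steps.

P ⇒ [P]P ⇒ [[P]P]P ⇒ [[[P]P]P]P ⇒ [[[[P]P]P]P]P ⇒ [[[[[]]P]P]P]P ⇒ [[[[[]][]]P]P]P ⇒ [[[[[]][]][]]P]P ⇒ [[[[[]][]][]][]]P ⇒ [[[[[]][]][]][]][]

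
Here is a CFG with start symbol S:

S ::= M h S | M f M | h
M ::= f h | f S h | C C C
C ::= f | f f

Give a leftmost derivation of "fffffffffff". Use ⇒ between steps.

S ⇒ MfM ⇒ CCCfM ⇒ ffCCfM ⇒ fffCfM ⇒ ffffffM ⇒ ffffffCCC ⇒ ffffffffCC ⇒ fffffffffC ⇒ fffffffffff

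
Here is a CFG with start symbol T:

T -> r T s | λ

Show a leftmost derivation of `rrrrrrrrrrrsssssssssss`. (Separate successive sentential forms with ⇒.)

T ⇒ rTs ⇒ rrTss ⇒ rrrTsss ⇒ rrrrTssss ⇒ rrrrrTsssss ⇒ rrrrrrTssssss ⇒ rrrrrrrTsssssss ⇒ rrrrrrrrTssssssss ⇒ rrrrrrrrrTsssssssss ⇒ rrrrrrrrrrTssssssssss ⇒ rrrrrrrrrrrTsssssssssss ⇒ rrrrrrrrrrrsssssssssss

T ⇒ rTs   [T -> r T s]
rTs ⇒ rrTss   [T -> r T s]
rrTss ⇒ rrrTsss   [T -> r T s]
rrrTsss ⇒ rrrrTssss   [T -> r T s]
rrrrTssss ⇒ rrrrrTsssss   [T -> r T s]
rrrrrTsssss ⇒ rrrrrrTssssss   [T -> r T s]
rrrrrrTssssss ⇒ rrrrrrrTsssssss   [T -> r T s]
rrrrrrrTsssssss ⇒ rrrrrrrrTssssssss   [T -> r T s]
rrrrrrrrTssssssss ⇒ rrrrrrrrrTsssssssss   [T -> r T s]
rrrrrrrrrTsssssssss ⇒ rrrrrrrrrrTssssssssss   [T -> r T s]
rrrrrrrrrrTssssssssss ⇒ rrrrrrrrrrrTsssssssssss   [T -> r T s]
rrrrrrrrrrrTsssssssssss ⇒ rrrrrrrrrrrsssssssssss   [T -> λ]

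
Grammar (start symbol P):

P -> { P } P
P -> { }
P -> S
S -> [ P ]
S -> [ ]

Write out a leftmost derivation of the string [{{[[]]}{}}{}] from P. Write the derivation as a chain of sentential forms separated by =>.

P => S => [P] => [{P}P] => [{{P}P}P] => [{{S}P}P] => [{{[P]}P}P] => [{{[S]}P}P] => [{{[[]]}P}P] => [{{[[]]}{}}P] => [{{[[]]}{}}{}]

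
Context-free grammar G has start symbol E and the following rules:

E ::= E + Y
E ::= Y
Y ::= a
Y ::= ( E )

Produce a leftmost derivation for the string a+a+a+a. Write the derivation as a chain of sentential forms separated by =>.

E => E+Y   [E ::= E + Y]
E+Y => E+Y+Y   [E ::= E + Y]
E+Y+Y => E+Y+Y+Y   [E ::= E + Y]
E+Y+Y+Y => Y+Y+Y+Y   [E ::= Y]
Y+Y+Y+Y => a+Y+Y+Y   [Y ::= a]
a+Y+Y+Y => a+a+Y+Y   [Y ::= a]
a+a+Y+Y => a+a+a+Y   [Y ::= a]
a+a+a+Y => a+a+a+a   [Y ::= a]

E => E+Y => E+Y+Y => E+Y+Y+Y => Y+Y+Y+Y => a+Y+Y+Y => a+a+Y+Y => a+a+a+Y => a+a+a+a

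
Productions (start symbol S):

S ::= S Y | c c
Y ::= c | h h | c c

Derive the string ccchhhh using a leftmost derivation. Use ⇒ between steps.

S ⇒ SY ⇒ SYY ⇒ SYYY ⇒ ccYYY ⇒ cccYY ⇒ ccchhY ⇒ ccchhhh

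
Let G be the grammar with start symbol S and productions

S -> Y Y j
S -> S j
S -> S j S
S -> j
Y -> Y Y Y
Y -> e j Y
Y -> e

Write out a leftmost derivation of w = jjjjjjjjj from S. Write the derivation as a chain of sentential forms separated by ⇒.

S⇒Sj⇒SjSj⇒SjjSj⇒SjjjSj⇒SjSjjjSj⇒jjSjjjSj⇒jjjjjjSj⇒jjjjjjSjj⇒jjjjjjjjj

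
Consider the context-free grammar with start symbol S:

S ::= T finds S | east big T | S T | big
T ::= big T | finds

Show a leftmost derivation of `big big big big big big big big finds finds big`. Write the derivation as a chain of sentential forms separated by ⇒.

S ⇒ T finds S ⇒ big T finds S ⇒ big big T finds S ⇒ big big big T finds S ⇒ big big big big T finds S ⇒ big big big big big T finds S ⇒ big big big big big big T finds S ⇒ big big big big big big big T finds S ⇒ big big big big big big big big T finds S ⇒ big big big big big big big big finds finds S ⇒ big big big big big big big big finds finds big

S ⇒ T finds S   [S ::= T finds S]
T finds S ⇒ big T finds S   [T ::= big T]
big T finds S ⇒ big big T finds S   [T ::= big T]
big big T finds S ⇒ big big big T finds S   [T ::= big T]
big big big T finds S ⇒ big big big big T finds S   [T ::= big T]
big big big big T finds S ⇒ big big big big big T finds S   [T ::= big T]
big big big big big T finds S ⇒ big big big big big big T finds S   [T ::= big T]
big big big big big big T finds S ⇒ big big big big big big big T finds S   [T ::= big T]
big big big big big big big T finds S ⇒ big big big big big big big big T finds S   [T ::= big T]
big big big big big big big big T finds S ⇒ big big big big big big big big finds finds S   [T ::= finds]
big big big big big big big big finds finds S ⇒ big big big big big big big big finds finds big   [S ::= big]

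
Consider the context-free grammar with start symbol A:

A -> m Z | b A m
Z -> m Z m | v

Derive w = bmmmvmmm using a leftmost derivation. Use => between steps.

A=>bAm=>bmZm=>bmmZmm=>bmmmZmmm=>bmmmvmmm

A => bAm   [A -> b A m]
bAm => bmZm   [A -> m Z]
bmZm => bmmZmm   [Z -> m Z m]
bmmZmm => bmmmZmmm   [Z -> m Z m]
bmmmZmmm => bmmmvmmm   [Z -> v]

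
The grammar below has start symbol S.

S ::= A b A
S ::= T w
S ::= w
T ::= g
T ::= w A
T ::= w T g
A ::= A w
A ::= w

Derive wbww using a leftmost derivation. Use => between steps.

S => AbA => wbA => wbAw => wbww

S => AbA   [S ::= A b A]
AbA => wbA   [A ::= w]
wbA => wbAw   [A ::= A w]
wbAw => wbww   [A ::= w]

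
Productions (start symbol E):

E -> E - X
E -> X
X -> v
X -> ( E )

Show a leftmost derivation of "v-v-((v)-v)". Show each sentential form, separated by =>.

E => E-X   [E -> E - X]
E-X => E-X-X   [E -> E - X]
E-X-X => X-X-X   [E -> X]
X-X-X => v-X-X   [X -> v]
v-X-X => v-v-X   [X -> v]
v-v-X => v-v-(E)   [X -> ( E )]
v-v-(E) => v-v-(E-X)   [E -> E - X]
v-v-(E-X) => v-v-(X-X)   [E -> X]
v-v-(X-X) => v-v-((E)-X)   [X -> ( E )]
v-v-((E)-X) => v-v-((X)-X)   [E -> X]
v-v-((X)-X) => v-v-((v)-X)   [X -> v]
v-v-((v)-X) => v-v-((v)-v)   [X -> v]

E => E-X => E-X-X => X-X-X => v-X-X => v-v-X => v-v-(E) => v-v-(E-X) => v-v-(X-X) => v-v-((E)-X) => v-v-((X)-X) => v-v-((v)-X) => v-v-((v)-v)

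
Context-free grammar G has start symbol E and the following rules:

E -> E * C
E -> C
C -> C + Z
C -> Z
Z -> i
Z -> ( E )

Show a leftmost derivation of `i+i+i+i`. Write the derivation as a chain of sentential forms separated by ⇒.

E ⇒ C   [E -> C]
C ⇒ C+Z   [C -> C + Z]
C+Z ⇒ C+Z+Z   [C -> C + Z]
C+Z+Z ⇒ C+Z+Z+Z   [C -> C + Z]
C+Z+Z+Z ⇒ Z+Z+Z+Z   [C -> Z]
Z+Z+Z+Z ⇒ i+Z+Z+Z   [Z -> i]
i+Z+Z+Z ⇒ i+i+Z+Z   [Z -> i]
i+i+Z+Z ⇒ i+i+i+Z   [Z -> i]
i+i+i+Z ⇒ i+i+i+i   [Z -> i]

E⇒C⇒C+Z⇒C+Z+Z⇒C+Z+Z+Z⇒Z+Z+Z+Z⇒i+Z+Z+Z⇒i+i+Z+Z⇒i+i+i+Z⇒i+i+i+i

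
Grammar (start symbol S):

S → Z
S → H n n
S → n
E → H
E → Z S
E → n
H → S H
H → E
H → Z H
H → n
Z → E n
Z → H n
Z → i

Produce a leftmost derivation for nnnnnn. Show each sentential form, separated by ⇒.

S ⇒ Hnn ⇒ SHnn ⇒ HnnHnn ⇒ EnnHnn ⇒ nnnHnn ⇒ nnnEnn ⇒ nnnnnn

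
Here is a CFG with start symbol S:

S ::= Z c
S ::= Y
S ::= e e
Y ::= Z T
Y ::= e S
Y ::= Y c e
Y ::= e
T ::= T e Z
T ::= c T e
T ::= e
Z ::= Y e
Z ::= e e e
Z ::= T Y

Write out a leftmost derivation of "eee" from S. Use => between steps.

S => Y   [S ::= Y]
Y => ZT   [Y ::= Z T]
ZT => YeT   [Z ::= Y e]
YeT => eeT   [Y ::= e]
eeT => eee   [T ::= e]

S=>Y=>ZT=>YeT=>eeT=>eee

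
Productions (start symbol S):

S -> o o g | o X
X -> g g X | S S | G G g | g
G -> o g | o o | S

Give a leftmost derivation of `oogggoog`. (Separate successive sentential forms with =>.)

S => oX   [S -> o X]
oX => oSS   [X -> S S]
oSS => ooXS   [S -> o X]
ooXS => ooggXS   [X -> g g X]
ooggXS => oogggS   [X -> g]
oogggS => oogggoog   [S -> o o g]

S=>oX=>oSS=>ooXS=>ooggXS=>oogggS=>oogggoog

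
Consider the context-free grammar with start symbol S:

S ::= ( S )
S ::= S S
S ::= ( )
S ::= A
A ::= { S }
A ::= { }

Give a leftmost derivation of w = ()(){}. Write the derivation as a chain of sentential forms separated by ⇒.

S⇒SS⇒SSS⇒()SS⇒()()S⇒()()A⇒()(){}

S ⇒ SS   [S ::= S S]
SS ⇒ SSS   [S ::= S S]
SSS ⇒ ()SS   [S ::= ( )]
()SS ⇒ ()()S   [S ::= ( )]
()()S ⇒ ()()A   [S ::= A]
()()A ⇒ ()(){}   [A ::= { }]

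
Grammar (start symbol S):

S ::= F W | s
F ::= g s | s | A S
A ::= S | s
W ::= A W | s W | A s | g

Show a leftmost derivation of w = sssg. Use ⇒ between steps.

S ⇒ FW ⇒ ASW ⇒ sSW ⇒ ssW ⇒ sssW ⇒ sssg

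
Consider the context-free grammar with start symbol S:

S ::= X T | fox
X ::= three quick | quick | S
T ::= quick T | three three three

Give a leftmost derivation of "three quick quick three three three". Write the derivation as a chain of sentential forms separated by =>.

S => X T   [S ::= X T]
X T => three quick T   [X ::= three quick]
three quick T => three quick quick T   [T ::= quick T]
three quick quick T => three quick quick three three three   [T ::= three three three]

S => X T => three quick T => three quick quick T => three quick quick three three three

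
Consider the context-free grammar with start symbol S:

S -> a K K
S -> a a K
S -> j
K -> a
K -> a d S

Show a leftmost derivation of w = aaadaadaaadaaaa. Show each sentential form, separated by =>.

S => aKK => aaK => aaadS => aaadaKK => aaadaadSK => aaadaadaKKK => aaadaadaaKK => aaadaadaaadSK => aaadaadaaadaaKK => aaadaadaaadaaaK => aaadaadaaadaaaa

S => aKK   [S -> a K K]
aKK => aaK   [K -> a]
aaK => aaadS   [K -> a d S]
aaadS => aaadaKK   [S -> a K K]
aaadaKK => aaadaadSK   [K -> a d S]
aaadaadSK => aaadaadaKKK   [S -> a K K]
aaadaadaKKK => aaadaadaaKK   [K -> a]
aaadaadaaKK => aaadaadaaadSK   [K -> a d S]
aaadaadaaadSK => aaadaadaaadaaKK   [S -> a a K]
aaadaadaaadaaKK => aaadaadaaadaaaK   [K -> a]
aaadaadaaadaaaK => aaadaadaaadaaaa   [K -> a]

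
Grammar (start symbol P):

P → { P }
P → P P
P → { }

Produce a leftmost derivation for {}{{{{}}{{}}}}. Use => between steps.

P => PP   [P → P P]
PP => {}P   [P → { }]
{}P => {}{P}   [P → { P }]
{}{P} => {}{{P}}   [P → { P }]
{}{{P}} => {}{{PP}}   [P → P P]
{}{{PP}} => {}{{{P}P}}   [P → { P }]
{}{{{P}P}} => {}{{{{}}P}}   [P → { }]
{}{{{{}}P}} => {}{{{{}}{P}}}   [P → { P }]
{}{{{{}}{P}}} => {}{{{{}}{{}}}}   [P → { }]

P=>PP=>{}P=>{}{P}=>{}{{P}}=>{}{{PP}}=>{}{{{P}P}}=>{}{{{{}}P}}=>{}{{{{}}{P}}}=>{}{{{{}}{{}}}}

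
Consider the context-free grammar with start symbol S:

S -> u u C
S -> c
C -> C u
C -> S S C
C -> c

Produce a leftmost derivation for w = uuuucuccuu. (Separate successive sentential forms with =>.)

S => uuC => uuSSC => uuuuCSC => uuuuCuSC => uuuucuSC => uuuucucC => uuuucucCu => uuuucucCuu => uuuucuccuu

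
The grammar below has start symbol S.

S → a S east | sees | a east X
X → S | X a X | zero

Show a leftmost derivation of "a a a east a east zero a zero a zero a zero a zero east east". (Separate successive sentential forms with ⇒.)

S ⇒ a S east ⇒ a a S east east ⇒ a a a east X east east ⇒ a a a east S east east ⇒ a a a east a east X east east ⇒ a a a east a east X a X east east ⇒ a a a east a east X a X a X east east ⇒ a a a east a east X a X a X a X east east ⇒ a a a east a east X a X a X a X a X east east ⇒ a a a east a east zero a X a X a X a X east east ⇒ a a a east a east zero a zero a X a X a X east east ⇒ a a a east a east zero a zero a zero a X a X east east ⇒ a a a east a east zero a zero a zero a zero a X east east ⇒ a a a east a east zero a zero a zero a zero a zero east east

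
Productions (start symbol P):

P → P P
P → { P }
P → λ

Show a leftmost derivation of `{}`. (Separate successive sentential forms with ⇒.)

P⇒PP⇒PPP⇒{P}PP⇒{}PP⇒{}P⇒{}

P ⇒ PP   [P → P P]
PP ⇒ PPP   [P → P P]
PPP ⇒ {P}PP   [P → { P }]
{P}PP ⇒ {}PP   [P → λ]
{}PP ⇒ {}P   [P → λ]
{}P ⇒ {}   [P → λ]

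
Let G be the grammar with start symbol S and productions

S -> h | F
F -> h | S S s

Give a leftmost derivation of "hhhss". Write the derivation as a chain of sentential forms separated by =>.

S => F => SSs => FSs => hSs => hFs => hSSss => hhSss => hhhss

S => F   [S -> F]
F => SSs   [F -> S S s]
SSs => FSs   [S -> F]
FSs => hSs   [F -> h]
hSs => hFs   [S -> F]
hFs => hSSss   [F -> S S s]
hSSss => hhSss   [S -> h]
hhSss => hhhss   [S -> h]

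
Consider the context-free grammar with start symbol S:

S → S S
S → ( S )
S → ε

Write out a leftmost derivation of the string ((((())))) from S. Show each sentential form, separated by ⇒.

S ⇒ SS ⇒ (S)S ⇒ ((S))S ⇒ (((S)))S ⇒ (((SS)))S ⇒ (((SSS)))S ⇒ ((((S)SS)))S ⇒ ((((SS)SS)))S ⇒ (((((S)S)SS)))S ⇒ ((((()S)SS)))S ⇒ ((((())SS)))S ⇒ ((((())S)))S ⇒ ((((()))))S ⇒ ((((()))))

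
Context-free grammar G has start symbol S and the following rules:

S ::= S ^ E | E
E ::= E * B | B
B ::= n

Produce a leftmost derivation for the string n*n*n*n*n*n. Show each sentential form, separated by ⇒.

S⇒E⇒E*B⇒E*B*B⇒E*B*B*B⇒E*B*B*B*B⇒E*B*B*B*B*B⇒B*B*B*B*B*B⇒n*B*B*B*B*B⇒n*n*B*B*B*B⇒n*n*n*B*B*B⇒n*n*n*n*B*B⇒n*n*n*n*n*B⇒n*n*n*n*n*n

S ⇒ E   [S ::= E]
E ⇒ E*B   [E ::= E * B]
E*B ⇒ E*B*B   [E ::= E * B]
E*B*B ⇒ E*B*B*B   [E ::= E * B]
E*B*B*B ⇒ E*B*B*B*B   [E ::= E * B]
E*B*B*B*B ⇒ E*B*B*B*B*B   [E ::= E * B]
E*B*B*B*B*B ⇒ B*B*B*B*B*B   [E ::= B]
B*B*B*B*B*B ⇒ n*B*B*B*B*B   [B ::= n]
n*B*B*B*B*B ⇒ n*n*B*B*B*B   [B ::= n]
n*n*B*B*B*B ⇒ n*n*n*B*B*B   [B ::= n]
n*n*n*B*B*B ⇒ n*n*n*n*B*B   [B ::= n]
n*n*n*n*B*B ⇒ n*n*n*n*n*B   [B ::= n]
n*n*n*n*n*B ⇒ n*n*n*n*n*n   [B ::= n]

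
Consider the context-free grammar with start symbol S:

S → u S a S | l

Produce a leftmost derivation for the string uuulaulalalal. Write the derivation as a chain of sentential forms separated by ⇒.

S ⇒ uSaS ⇒ uuSaSaS ⇒ uuuSaSaSaS ⇒ uuulaSaSaS ⇒ uuulauSaSaSaS ⇒ uuulaulaSaSaS ⇒ uuulaulalaSaS ⇒ uuulaulalalaS ⇒ uuulaulalalal

S ⇒ uSaS   [S → u S a S]
uSaS ⇒ uuSaSaS   [S → u S a S]
uuSaSaS ⇒ uuuSaSaSaS   [S → u S a S]
uuuSaSaSaS ⇒ uuulaSaSaS   [S → l]
uuulaSaSaS ⇒ uuulauSaSaSaS   [S → u S a S]
uuulauSaSaSaS ⇒ uuulaulaSaSaS   [S → l]
uuulaulaSaSaS ⇒ uuulaulalaSaS   [S → l]
uuulaulalaSaS ⇒ uuulaulalalaS   [S → l]
uuulaulalalaS ⇒ uuulaulalalal   [S → l]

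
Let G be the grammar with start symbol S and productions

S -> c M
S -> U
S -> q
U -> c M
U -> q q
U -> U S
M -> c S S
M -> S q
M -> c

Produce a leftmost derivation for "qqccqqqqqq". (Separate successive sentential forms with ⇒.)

S ⇒ U ⇒ US ⇒ USS ⇒ USSS ⇒ qqSSS ⇒ qqcMSS ⇒ qqccSSSS ⇒ qqccUSSS ⇒ qqccUSSSS ⇒ qqccqqSSSS ⇒ qqccqqqSSS ⇒ qqccqqqqSS ⇒ qqccqqqqqS ⇒ qqccqqqqqq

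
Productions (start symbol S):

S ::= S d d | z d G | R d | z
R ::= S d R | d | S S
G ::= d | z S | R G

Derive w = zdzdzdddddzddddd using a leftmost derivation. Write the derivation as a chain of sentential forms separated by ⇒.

S ⇒ Sdd ⇒ Sdddd ⇒ zdGdddd ⇒ zdRGdddd ⇒ zdSSGdddd ⇒ zdSddSGdddd ⇒ zdzdGddSGdddd ⇒ zdzdRGddSGdddd ⇒ zdzdSdRGddSGdddd ⇒ zdzdzdRGddSGdddd ⇒ zdzdzddGddSGdddd ⇒ zdzdzdddddSGdddd ⇒ zdzdzdddddzGdddd ⇒ zdzdzdddddzddddd

S ⇒ Sdd   [S ::= S d d]
Sdd ⇒ Sdddd   [S ::= S d d]
Sdddd ⇒ zdGdddd   [S ::= z d G]
zdGdddd ⇒ zdRGdddd   [G ::= R G]
zdRGdddd ⇒ zdSSGdddd   [R ::= S S]
zdSSGdddd ⇒ zdSddSGdddd   [S ::= S d d]
zdSddSGdddd ⇒ zdzdGddSGdddd   [S ::= z d G]
zdzdGddSGdddd ⇒ zdzdRGddSGdddd   [G ::= R G]
zdzdRGddSGdddd ⇒ zdzdSdRGddSGdddd   [R ::= S d R]
zdzdSdRGddSGdddd ⇒ zdzdzdRGddSGdddd   [S ::= z]
zdzdzdRGddSGdddd ⇒ zdzdzddGddSGdddd   [R ::= d]
zdzdzddGddSGdddd ⇒ zdzdzdddddSGdddd   [G ::= d]
zdzdzdddddSGdddd ⇒ zdzdzdddddzGdddd   [S ::= z]
zdzdzdddddzGdddd ⇒ zdzdzdddddzddddd   [G ::= d]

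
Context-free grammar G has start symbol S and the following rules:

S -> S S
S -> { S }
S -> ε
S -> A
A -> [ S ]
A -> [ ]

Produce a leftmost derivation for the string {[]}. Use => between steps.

S => SS => {S}S => {SS}S => {AS}S => {[]S}S => {[]}S => {[]}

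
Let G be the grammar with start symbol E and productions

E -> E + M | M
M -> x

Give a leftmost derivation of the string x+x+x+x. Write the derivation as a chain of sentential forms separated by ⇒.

E ⇒ E+M   [E -> E + M]
E+M ⇒ E+M+M   [E -> E + M]
E+M+M ⇒ E+M+M+M   [E -> E + M]
E+M+M+M ⇒ M+M+M+M   [E -> M]
M+M+M+M ⇒ x+M+M+M   [M -> x]
x+M+M+M ⇒ x+x+M+M   [M -> x]
x+x+M+M ⇒ x+x+x+M   [M -> x]
x+x+x+M ⇒ x+x+x+x   [M -> x]

E ⇒ E+M ⇒ E+M+M ⇒ E+M+M+M ⇒ M+M+M+M ⇒ x+M+M+M ⇒ x+x+M+M ⇒ x+x+x+M ⇒ x+x+x+x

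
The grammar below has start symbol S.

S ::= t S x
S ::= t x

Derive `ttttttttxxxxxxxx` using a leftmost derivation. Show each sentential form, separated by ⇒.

S⇒tSx⇒ttSxx⇒tttSxxx⇒ttttSxxxx⇒tttttSxxxxx⇒ttttttSxxxxxx⇒tttttttSxxxxxxx⇒ttttttttxxxxxxxx

S ⇒ tSx   [S ::= t S x]
tSx ⇒ ttSxx   [S ::= t S x]
ttSxx ⇒ tttSxxx   [S ::= t S x]
tttSxxx ⇒ ttttSxxxx   [S ::= t S x]
ttttSxxxx ⇒ tttttSxxxxx   [S ::= t S x]
tttttSxxxxx ⇒ ttttttSxxxxxx   [S ::= t S x]
ttttttSxxxxxx ⇒ tttttttSxxxxxxx   [S ::= t S x]
tttttttSxxxxxxx ⇒ ttttttttxxxxxxxx   [S ::= t x]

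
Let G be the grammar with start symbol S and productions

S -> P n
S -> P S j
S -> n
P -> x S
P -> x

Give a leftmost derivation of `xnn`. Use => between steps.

S => Pn   [S -> P n]
Pn => xSn   [P -> x S]
xSn => xnn   [S -> n]

S=>Pn=>xSn=>xnn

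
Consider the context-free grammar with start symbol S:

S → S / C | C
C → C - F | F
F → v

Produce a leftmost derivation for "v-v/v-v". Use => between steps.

S => S/C   [S → S / C]
S/C => C/C   [S → C]
C/C => C-F/C   [C → C - F]
C-F/C => F-F/C   [C → F]
F-F/C => v-F/C   [F → v]
v-F/C => v-v/C   [F → v]
v-v/C => v-v/C-F   [C → C - F]
v-v/C-F => v-v/F-F   [C → F]
v-v/F-F => v-v/v-F   [F → v]
v-v/v-F => v-v/v-v   [F → v]

S=>S/C=>C/C=>C-F/C=>F-F/C=>v-F/C=>v-v/C=>v-v/C-F=>v-v/F-F=>v-v/v-F=>v-v/v-v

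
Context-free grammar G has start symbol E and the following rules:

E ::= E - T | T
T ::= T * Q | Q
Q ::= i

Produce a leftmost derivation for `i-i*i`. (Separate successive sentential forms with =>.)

E=>E-T=>T-T=>Q-T=>i-T=>i-T*Q=>i-Q*Q=>i-i*Q=>i-i*i

E => E-T   [E ::= E - T]
E-T => T-T   [E ::= T]
T-T => Q-T   [T ::= Q]
Q-T => i-T   [Q ::= i]
i-T => i-T*Q   [T ::= T * Q]
i-T*Q => i-Q*Q   [T ::= Q]
i-Q*Q => i-i*Q   [Q ::= i]
i-i*Q => i-i*i   [Q ::= i]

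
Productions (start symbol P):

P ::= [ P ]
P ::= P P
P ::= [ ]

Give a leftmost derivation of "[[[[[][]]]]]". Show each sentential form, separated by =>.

P=>[P]=>[[P]]=>[[[P]]]=>[[[[P]]]]=>[[[[PP]]]]=>[[[[[]P]]]]=>[[[[[][]]]]]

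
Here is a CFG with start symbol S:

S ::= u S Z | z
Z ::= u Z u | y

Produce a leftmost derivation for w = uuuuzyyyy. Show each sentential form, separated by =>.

S => uSZ   [S ::= u S Z]
uSZ => uuSZZ   [S ::= u S Z]
uuSZZ => uuuSZZZ   [S ::= u S Z]
uuuSZZZ => uuuuSZZZZ   [S ::= u S Z]
uuuuSZZZZ => uuuuzZZZZ   [S ::= z]
uuuuzZZZZ => uuuuzyZZZ   [Z ::= y]
uuuuzyZZZ => uuuuzyyZZ   [Z ::= y]
uuuuzyyZZ => uuuuzyyyZ   [Z ::= y]
uuuuzyyyZ => uuuuzyyyy   [Z ::= y]

S=>uSZ=>uuSZZ=>uuuSZZZ=>uuuuSZZZZ=>uuuuzZZZZ=>uuuuzyZZZ=>uuuuzyyZZ=>uuuuzyyyZ=>uuuuzyyyy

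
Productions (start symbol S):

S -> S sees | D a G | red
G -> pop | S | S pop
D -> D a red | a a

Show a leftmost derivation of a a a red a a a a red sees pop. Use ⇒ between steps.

S ⇒ D a G ⇒ D a red a G ⇒ a a a red a G ⇒ a a a red a S pop ⇒ a a a red a S sees pop ⇒ a a a red a D a G sees pop ⇒ a a a red a a a a G sees pop ⇒ a a a red a a a a S sees pop ⇒ a a a red a a a a red sees pop

S ⇒ D a G   [S -> D a G]
D a G ⇒ D a red a G   [D -> D a red]
D a red a G ⇒ a a a red a G   [D -> a a]
a a a red a G ⇒ a a a red a S pop   [G -> S pop]
a a a red a S pop ⇒ a a a red a S sees pop   [S -> S sees]
a a a red a S sees pop ⇒ a a a red a D a G sees pop   [S -> D a G]
a a a red a D a G sees pop ⇒ a a a red a a a a G sees pop   [D -> a a]
a a a red a a a a G sees pop ⇒ a a a red a a a a S sees pop   [G -> S]
a a a red a a a a S sees pop ⇒ a a a red a a a a red sees pop   [S -> red]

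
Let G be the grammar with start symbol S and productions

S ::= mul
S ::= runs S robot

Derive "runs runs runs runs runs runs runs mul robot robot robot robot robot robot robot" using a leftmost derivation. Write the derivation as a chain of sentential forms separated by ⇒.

S ⇒ runs S robot ⇒ runs runs S robot robot ⇒ runs runs runs S robot robot robot ⇒ runs runs runs runs S robot robot robot robot ⇒ runs runs runs runs runs S robot robot robot robot robot ⇒ runs runs runs runs runs runs S robot robot robot robot robot robot ⇒ runs runs runs runs runs runs runs S robot robot robot robot robot robot robot ⇒ runs runs runs runs runs runs runs mul robot robot robot robot robot robot robot

S ⇒ runs S robot   [S ::= runs S robot]
runs S robot ⇒ runs runs S robot robot   [S ::= runs S robot]
runs runs S robot robot ⇒ runs runs runs S robot robot robot   [S ::= runs S robot]
runs runs runs S robot robot robot ⇒ runs runs runs runs S robot robot robot robot   [S ::= runs S robot]
runs runs runs runs S robot robot robot robot ⇒ runs runs runs runs runs S robot robot robot robot robot   [S ::= runs S robot]
runs runs runs runs runs S robot robot robot robot robot ⇒ runs runs runs runs runs runs S robot robot robot robot robot robot   [S ::= runs S robot]
runs runs runs runs runs runs S robot robot robot robot robot robot ⇒ runs runs runs runs runs runs runs S robot robot robot robot robot robot robot   [S ::= runs S robot]
runs runs runs runs runs runs runs S robot robot robot robot robot robot robot ⇒ runs runs runs runs runs runs runs mul robot robot robot robot robot robot robot   [S ::= mul]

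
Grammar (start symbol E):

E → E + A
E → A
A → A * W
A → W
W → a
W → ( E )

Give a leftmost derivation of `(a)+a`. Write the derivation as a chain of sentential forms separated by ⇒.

E ⇒ E+A   [E → E + A]
E+A ⇒ A+A   [E → A]
A+A ⇒ W+A   [A → W]
W+A ⇒ (E)+A   [W → ( E )]
(E)+A ⇒ (A)+A   [E → A]
(A)+A ⇒ (W)+A   [A → W]
(W)+A ⇒ (a)+A   [W → a]
(a)+A ⇒ (a)+W   [A → W]
(a)+W ⇒ (a)+a   [W → a]

E⇒E+A⇒A+A⇒W+A⇒(E)+A⇒(A)+A⇒(W)+A⇒(a)+A⇒(a)+W⇒(a)+a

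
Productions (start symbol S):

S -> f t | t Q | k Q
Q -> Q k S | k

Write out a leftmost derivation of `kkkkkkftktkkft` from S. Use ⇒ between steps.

S ⇒ kQ   [S -> k Q]
kQ ⇒ kQkS   [Q -> Q k S]
kQkS ⇒ kkkS   [Q -> k]
kkkS ⇒ kkkkQ   [S -> k Q]
kkkkQ ⇒ kkkkQkS   [Q -> Q k S]
kkkkQkS ⇒ kkkkQkSkS   [Q -> Q k S]
kkkkQkSkS ⇒ kkkkkkSkS   [Q -> k]
kkkkkkSkS ⇒ kkkkkkftkS   [S -> f t]
kkkkkkftkS ⇒ kkkkkkftktQ   [S -> t Q]
kkkkkkftktQ ⇒ kkkkkkftktQkS   [Q -> Q k S]
kkkkkkftktQkS ⇒ kkkkkkftktkkS   [Q -> k]
kkkkkkftktkkS ⇒ kkkkkkftktkkft   [S -> f t]

S ⇒ kQ ⇒ kQkS ⇒ kkkS ⇒ kkkkQ ⇒ kkkkQkS ⇒ kkkkQkSkS ⇒ kkkkkkSkS ⇒ kkkkkkftkS ⇒ kkkkkkftktQ ⇒ kkkkkkftktQkS ⇒ kkkkkkftktkkS ⇒ kkkkkkftktkkft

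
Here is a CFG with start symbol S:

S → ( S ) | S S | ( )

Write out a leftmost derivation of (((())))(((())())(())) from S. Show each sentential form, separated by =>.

S => SS   [S → S S]
SS => (S)S   [S → ( S )]
(S)S => ((S))S   [S → ( S )]
((S))S => (((S)))S   [S → ( S )]
(((S)))S => (((())))S   [S → ( )]
(((())))S => (((())))(S)   [S → ( S )]
(((())))(S) => (((())))(SS)   [S → S S]
(((())))(SS) => (((())))((S)S)   [S → ( S )]
(((())))((S)S) => (((())))((SS)S)   [S → S S]
(((())))((SS)S) => (((())))(((S)S)S)   [S → ( S )]
(((())))(((S)S)S) => (((())))(((())S)S)   [S → ( )]
(((())))(((())S)S) => (((())))(((())())S)   [S → ( )]
(((())))(((())())S) => (((())))(((())())(S))   [S → ( S )]
(((())))(((())())(S)) => (((())))(((())())(()))   [S → ( )]

S => SS => (S)S => ((S))S => (((S)))S => (((())))S => (((())))(S) => (((())))(SS) => (((())))((S)S) => (((())))((SS)S) => (((())))(((S)S)S) => (((())))(((())S)S) => (((())))(((())())S) => (((())))(((())())(S)) => (((())))(((())())(()))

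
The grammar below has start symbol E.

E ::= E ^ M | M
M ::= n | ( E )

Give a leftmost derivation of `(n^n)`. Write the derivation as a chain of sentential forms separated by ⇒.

E ⇒ M ⇒ (E) ⇒ (E^M) ⇒ (M^M) ⇒ (n^M) ⇒ (n^n)

E ⇒ M   [E ::= M]
M ⇒ (E)   [M ::= ( E )]
(E) ⇒ (E^M)   [E ::= E ^ M]
(E^M) ⇒ (M^M)   [E ::= M]
(M^M) ⇒ (n^M)   [M ::= n]
(n^M) ⇒ (n^n)   [M ::= n]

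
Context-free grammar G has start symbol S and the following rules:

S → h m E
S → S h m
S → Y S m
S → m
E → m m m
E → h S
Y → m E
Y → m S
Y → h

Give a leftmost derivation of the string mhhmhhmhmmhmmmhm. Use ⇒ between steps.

S ⇒ Shm   [S → S h m]
Shm ⇒ YSmhm   [S → Y S m]
YSmhm ⇒ mESmhm   [Y → m E]
mESmhm ⇒ mhSSmhm   [E → h S]
mhSSmhm ⇒ mhhmESmhm   [S → h m E]
mhhmESmhm ⇒ mhhmhSSmhm   [E → h S]
mhhmhSSmhm ⇒ mhhmhShmSmhm   [S → S h m]
mhhmhShmSmhm ⇒ mhhmhYSmhmSmhm   [S → Y S m]
mhhmhYSmhmSmhm ⇒ mhhmhhSmhmSmhm   [Y → h]
mhhmhhSmhmSmhm ⇒ mhhmhhShmmhmSmhm   [S → S h m]
mhhmhhShmmhmSmhm ⇒ mhhmhhmhmmhmSmhm   [S → m]
mhhmhhmhmmhmSmhm ⇒ mhhmhhmhmmhmmmhm   [S → m]

S⇒Shm⇒YSmhm⇒mESmhm⇒mhSSmhm⇒mhhmESmhm⇒mhhmhSSmhm⇒mhhmhShmSmhm⇒mhhmhYSmhmSmhm⇒mhhmhhSmhmSmhm⇒mhhmhhShmmhmSmhm⇒mhhmhhmhmmhmSmhm⇒mhhmhhmhmmhmmmhm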